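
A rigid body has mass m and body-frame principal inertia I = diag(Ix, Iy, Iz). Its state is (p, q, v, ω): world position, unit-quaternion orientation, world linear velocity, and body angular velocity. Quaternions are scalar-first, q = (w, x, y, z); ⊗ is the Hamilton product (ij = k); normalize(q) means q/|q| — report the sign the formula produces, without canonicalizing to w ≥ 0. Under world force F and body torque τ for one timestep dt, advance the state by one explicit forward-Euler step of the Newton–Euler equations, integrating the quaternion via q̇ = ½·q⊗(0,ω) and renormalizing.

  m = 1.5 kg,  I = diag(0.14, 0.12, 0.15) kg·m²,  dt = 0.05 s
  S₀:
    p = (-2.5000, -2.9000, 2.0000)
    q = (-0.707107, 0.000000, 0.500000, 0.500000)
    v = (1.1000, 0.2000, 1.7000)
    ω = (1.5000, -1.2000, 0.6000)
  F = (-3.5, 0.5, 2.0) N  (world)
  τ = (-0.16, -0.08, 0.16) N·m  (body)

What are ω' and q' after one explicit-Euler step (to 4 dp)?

ω' = (1.4506, -1.2296, 0.6413)
q' = (-0.6987, -0.0040, 0.5393, 0.4700)

(τ − ω×Iω)/I = (-0.9886, -0.5917, 0.8267)
ω + α·dt = (1.4506, -1.2296, 0.6413)
q⊗(0,ω) = (0.3000000, -0.1606605, 1.5985284, -1.1742642)
updated quaternion q' = (-0.6987, -0.0040, 0.5393, 0.4700)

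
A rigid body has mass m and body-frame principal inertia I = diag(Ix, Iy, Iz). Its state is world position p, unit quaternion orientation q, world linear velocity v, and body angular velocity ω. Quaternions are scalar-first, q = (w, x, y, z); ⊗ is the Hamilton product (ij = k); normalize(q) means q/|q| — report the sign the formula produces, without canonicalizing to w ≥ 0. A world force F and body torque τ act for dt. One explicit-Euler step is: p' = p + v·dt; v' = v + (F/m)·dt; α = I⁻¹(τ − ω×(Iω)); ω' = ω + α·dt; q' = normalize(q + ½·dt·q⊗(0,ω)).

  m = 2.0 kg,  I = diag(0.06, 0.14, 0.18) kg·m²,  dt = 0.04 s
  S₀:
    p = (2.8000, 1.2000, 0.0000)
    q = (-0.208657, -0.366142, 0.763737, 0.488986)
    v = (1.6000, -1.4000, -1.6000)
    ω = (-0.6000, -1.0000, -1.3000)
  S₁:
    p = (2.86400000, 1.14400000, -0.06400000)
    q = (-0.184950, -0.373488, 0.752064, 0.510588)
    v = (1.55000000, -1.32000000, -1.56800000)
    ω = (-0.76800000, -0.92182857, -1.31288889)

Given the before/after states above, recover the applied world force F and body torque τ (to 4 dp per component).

F = (-2.5000, 4.0000, 1.6000)
τ = (-0.2000, 0.1800, -0.0100)

ω₁ − ω₀ = (-0.16800000, 0.07817143, -0.01288889)
precession coupling = (0.0520, -0.0936, 0.0480)
τ = I·(Δω/dt) + ω₀×(Iω₀) = (-0.2000, 0.1800, -0.0100)
Δv = v₁−v₀ = (-0.05000000, 0.08000000, 0.03200000)
applied force F = (-2.5000, 4.0000, 1.6000)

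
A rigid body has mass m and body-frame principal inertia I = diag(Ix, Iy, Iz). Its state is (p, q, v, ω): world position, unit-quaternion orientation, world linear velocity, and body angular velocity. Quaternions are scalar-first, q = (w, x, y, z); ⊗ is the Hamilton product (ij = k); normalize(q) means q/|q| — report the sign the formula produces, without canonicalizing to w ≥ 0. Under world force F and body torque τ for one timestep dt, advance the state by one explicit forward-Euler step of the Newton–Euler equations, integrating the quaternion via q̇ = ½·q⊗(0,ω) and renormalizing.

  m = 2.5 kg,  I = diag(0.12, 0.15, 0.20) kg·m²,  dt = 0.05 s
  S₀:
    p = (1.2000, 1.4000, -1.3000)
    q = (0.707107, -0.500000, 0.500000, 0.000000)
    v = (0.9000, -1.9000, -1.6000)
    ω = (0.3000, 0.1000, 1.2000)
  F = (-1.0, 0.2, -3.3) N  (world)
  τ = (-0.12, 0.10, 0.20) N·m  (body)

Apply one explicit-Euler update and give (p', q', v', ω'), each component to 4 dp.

a = (-0.4000, 0.0800, -1.3200)
p + v·dt = (1.2450, 1.3050, -1.3800)
v + (F/m)dt = (0.8800, -1.8960, -1.6660)
ω×(Iω) gyroscopic = (0.0060, -0.0288, 0.0009)
α = I⁻¹(τ − ω×Iω) = (-1.0500, 0.8587, 0.9955)
new body rate ω' = (0.2475, 0.1429, 1.2498)
Hamilton product q⊗(0,ω) = (0.1000000, 0.8121321, 0.6707107, 0.6485284)
q' = normalize(q + ½dt·q⊗(0,ω)) = (0.7093, -0.4795, 0.5165, 0.0162)

p' = (1.2450, 1.3050, -1.3800)
q' = (0.7093, -0.4795, 0.5165, 0.0162)
v' = (0.8800, -1.8960, -1.6660)
ω' = (0.2475, 0.1429, 1.2498)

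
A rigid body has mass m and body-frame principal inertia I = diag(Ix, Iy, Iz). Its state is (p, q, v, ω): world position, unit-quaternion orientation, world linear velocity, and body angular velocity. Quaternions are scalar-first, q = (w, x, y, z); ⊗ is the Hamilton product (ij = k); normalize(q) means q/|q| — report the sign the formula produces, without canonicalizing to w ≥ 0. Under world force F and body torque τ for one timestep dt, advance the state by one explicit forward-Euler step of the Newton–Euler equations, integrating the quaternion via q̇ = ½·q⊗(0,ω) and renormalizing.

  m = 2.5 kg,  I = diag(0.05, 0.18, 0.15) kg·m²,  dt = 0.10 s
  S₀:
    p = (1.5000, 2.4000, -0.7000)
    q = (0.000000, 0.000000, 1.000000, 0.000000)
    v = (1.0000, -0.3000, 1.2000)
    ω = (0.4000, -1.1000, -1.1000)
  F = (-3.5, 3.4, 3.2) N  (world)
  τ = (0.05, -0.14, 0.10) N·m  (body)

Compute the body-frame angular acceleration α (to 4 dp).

α = (1.7260, -1.0222, 1.0480)

gyro term ω×Iω = (-0.0363, 0.0440, -0.0572)
α = I⁻¹(τ − ω×Iω) = (1.7260, -1.0222, 1.0480)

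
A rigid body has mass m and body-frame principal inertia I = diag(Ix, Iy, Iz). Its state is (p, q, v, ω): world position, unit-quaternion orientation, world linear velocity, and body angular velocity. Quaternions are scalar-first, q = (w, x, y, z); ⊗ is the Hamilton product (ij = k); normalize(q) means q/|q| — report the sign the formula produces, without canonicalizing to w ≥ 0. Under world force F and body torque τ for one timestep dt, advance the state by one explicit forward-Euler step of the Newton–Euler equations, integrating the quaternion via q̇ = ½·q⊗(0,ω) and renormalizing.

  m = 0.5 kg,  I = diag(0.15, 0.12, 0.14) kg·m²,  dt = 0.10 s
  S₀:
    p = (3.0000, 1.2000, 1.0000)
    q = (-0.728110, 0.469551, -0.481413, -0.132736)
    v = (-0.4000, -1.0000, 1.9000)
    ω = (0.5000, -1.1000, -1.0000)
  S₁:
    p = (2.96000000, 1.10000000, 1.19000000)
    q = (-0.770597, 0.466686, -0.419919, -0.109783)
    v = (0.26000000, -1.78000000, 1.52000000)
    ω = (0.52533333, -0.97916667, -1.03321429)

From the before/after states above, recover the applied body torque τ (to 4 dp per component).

ω₁ − ω₀ = (0.02533333, 0.12083333, -0.03321429)
gyro term ω₀×Iω₀ = (0.0220, -0.0050, 0.0165)
applied torque τ = (0.0600, 0.1400, -0.0300)

τ = (0.0600, 0.1400, -0.0300)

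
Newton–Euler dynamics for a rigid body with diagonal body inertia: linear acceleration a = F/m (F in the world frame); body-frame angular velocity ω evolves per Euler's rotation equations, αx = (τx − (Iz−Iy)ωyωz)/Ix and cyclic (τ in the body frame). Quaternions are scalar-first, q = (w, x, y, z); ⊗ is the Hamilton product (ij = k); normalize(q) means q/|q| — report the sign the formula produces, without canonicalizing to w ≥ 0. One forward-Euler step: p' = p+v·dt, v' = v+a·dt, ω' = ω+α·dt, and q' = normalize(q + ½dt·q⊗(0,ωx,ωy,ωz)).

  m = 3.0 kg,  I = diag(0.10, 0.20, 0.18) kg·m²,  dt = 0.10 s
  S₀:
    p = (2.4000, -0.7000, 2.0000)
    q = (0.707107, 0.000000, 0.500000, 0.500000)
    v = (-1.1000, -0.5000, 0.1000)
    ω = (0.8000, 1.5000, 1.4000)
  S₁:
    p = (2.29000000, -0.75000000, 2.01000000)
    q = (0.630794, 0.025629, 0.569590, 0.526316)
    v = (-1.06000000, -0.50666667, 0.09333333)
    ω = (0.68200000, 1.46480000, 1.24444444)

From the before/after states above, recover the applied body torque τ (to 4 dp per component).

rate change Δω = (-0.11800000, -0.03520000, -0.15555556)
I·α + gyro = (-0.1600, -0.1600, -0.1600)

τ = (-0.1600, -0.1600, -0.1600)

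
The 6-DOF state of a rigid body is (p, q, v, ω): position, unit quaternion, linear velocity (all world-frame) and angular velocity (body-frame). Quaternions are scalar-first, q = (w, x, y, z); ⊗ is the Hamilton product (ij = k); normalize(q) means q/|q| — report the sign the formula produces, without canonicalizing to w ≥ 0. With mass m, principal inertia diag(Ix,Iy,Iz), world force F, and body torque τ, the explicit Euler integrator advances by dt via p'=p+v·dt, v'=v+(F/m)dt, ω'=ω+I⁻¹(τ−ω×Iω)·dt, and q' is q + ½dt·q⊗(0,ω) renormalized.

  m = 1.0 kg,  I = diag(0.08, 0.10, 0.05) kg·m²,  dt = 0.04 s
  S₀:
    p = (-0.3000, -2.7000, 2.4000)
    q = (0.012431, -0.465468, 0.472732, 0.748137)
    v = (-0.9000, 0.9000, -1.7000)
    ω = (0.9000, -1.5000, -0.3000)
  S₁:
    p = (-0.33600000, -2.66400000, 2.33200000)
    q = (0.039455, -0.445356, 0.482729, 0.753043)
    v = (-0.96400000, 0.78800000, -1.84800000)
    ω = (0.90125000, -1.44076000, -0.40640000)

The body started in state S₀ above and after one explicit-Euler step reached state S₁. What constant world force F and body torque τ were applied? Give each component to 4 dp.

v₁ − v₀ = (-0.06400000, -0.11200000, -0.14800000)
m·(v₁−v₀)/dt = (-1.6000, -2.8000, -3.7000)
rate change Δω = (0.00125000, 0.05924000, -0.10640000)
I·α + gyro = (-0.0200, 0.1400, -0.1600)

F = (-1.6000, -2.8000, -3.7000)
τ = (-0.0200, 0.1400, -0.1600)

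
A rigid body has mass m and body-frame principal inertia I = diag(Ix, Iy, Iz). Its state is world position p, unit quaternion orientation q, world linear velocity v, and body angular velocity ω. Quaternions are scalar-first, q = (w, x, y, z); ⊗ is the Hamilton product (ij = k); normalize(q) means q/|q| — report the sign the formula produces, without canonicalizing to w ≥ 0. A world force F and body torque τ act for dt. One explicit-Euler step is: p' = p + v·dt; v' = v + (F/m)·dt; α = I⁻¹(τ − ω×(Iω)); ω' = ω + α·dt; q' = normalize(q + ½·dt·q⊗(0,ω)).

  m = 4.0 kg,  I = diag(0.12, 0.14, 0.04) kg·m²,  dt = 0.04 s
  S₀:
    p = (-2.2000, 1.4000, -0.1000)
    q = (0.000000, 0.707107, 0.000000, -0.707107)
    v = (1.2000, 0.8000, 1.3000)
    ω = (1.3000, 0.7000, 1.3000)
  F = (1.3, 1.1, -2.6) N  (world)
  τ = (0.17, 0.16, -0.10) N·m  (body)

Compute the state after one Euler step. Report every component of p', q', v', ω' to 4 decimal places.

p' = (-2.1520, 1.4320, -0.0480)
q' = (0.0000, 0.7165, -0.0367, -0.6967)
v' = (1.2130, 0.8110, 1.2740)
ω' = (1.3870, 0.7071, 1.1818)

a = F/m = (0.3250, 0.2750, -0.6500)
new position p' = (-2.1520, 1.4320, -0.0480)
new velocity v' = (1.2130, 0.8110, 1.2740)
ω×(Iω) gyroscopic = (-0.0910, 0.1352, 0.0182)
α = I⁻¹(τ − ω×Iω) = (2.1750, 0.1771, -2.9550)
ω + α·dt = (1.3870, 0.7071, 1.1818)
q⊗(0,ω) = (0.0000000, 0.4949749, -1.8384782, 0.4949749)
updated quaternion q' = (0.0000, 0.7165, -0.0367, -0.6967)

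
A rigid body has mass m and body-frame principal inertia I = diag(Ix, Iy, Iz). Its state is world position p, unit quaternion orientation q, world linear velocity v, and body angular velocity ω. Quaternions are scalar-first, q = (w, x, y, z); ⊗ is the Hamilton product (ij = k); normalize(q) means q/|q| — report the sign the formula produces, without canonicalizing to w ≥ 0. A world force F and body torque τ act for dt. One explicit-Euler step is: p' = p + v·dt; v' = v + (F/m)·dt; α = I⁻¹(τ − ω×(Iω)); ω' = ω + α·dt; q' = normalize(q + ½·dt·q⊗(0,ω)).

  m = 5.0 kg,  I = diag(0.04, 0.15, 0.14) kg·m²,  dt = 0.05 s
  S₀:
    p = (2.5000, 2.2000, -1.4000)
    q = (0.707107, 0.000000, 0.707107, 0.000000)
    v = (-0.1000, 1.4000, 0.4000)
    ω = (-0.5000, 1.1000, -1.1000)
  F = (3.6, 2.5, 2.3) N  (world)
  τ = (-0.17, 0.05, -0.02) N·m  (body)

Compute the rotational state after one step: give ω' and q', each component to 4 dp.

angular accel α = (-4.5525, 0.7000, 0.2893)
ω' = ω + α·dt = (-0.7276, 1.1350, -1.0855)
2q̇ = q⊗(0,ω) = (-0.7778177, -1.1313712, 0.7778177, -0.4242642)
updated quaternion q' = (0.6871, -0.0283, 0.7259, -0.0106)

ω' = (-0.7276, 1.1350, -1.0855)
q' = (0.6871, -0.0283, 0.7259, -0.0106)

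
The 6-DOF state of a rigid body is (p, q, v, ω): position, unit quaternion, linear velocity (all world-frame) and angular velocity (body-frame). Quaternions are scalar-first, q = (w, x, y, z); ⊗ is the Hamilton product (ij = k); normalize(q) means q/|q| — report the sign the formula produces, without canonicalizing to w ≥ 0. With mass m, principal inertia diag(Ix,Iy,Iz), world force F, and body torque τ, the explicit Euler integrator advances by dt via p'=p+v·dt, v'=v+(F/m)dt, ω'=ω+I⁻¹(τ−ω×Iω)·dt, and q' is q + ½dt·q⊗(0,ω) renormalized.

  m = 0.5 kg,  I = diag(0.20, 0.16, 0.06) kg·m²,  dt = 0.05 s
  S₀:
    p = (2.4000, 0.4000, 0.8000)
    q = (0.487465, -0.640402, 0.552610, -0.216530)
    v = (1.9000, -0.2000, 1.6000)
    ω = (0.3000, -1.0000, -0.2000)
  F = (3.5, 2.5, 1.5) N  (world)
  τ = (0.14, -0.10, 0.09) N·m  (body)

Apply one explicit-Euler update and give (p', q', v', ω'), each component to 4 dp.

linear accel F/m = (7.0000, 5.0000, 3.0000)
p + v·dt = (2.4950, 0.3900, 0.8800)
v + (F/m)dt = (2.2500, 0.0500, 1.7500)
ω×(Iω) gyroscopic = (-0.0200, -0.0084, 0.0120)
(τ − ω×Iω)/I = (0.8000, -0.5725, 1.3000)
ω + α·dt = (0.3400, -1.0286, -0.1350)
q⊗(0,ω) = (0.7014246, -0.1808125, -0.6805044, 0.3771260)
updated quaternion q' = (0.5048, -0.6447, 0.5354, -0.2070)

p' = (2.4950, 0.3900, 0.8800)
q' = (0.5048, -0.6447, 0.5354, -0.2070)
v' = (2.2500, 0.0500, 1.7500)
ω' = (0.3400, -1.0286, -0.1350)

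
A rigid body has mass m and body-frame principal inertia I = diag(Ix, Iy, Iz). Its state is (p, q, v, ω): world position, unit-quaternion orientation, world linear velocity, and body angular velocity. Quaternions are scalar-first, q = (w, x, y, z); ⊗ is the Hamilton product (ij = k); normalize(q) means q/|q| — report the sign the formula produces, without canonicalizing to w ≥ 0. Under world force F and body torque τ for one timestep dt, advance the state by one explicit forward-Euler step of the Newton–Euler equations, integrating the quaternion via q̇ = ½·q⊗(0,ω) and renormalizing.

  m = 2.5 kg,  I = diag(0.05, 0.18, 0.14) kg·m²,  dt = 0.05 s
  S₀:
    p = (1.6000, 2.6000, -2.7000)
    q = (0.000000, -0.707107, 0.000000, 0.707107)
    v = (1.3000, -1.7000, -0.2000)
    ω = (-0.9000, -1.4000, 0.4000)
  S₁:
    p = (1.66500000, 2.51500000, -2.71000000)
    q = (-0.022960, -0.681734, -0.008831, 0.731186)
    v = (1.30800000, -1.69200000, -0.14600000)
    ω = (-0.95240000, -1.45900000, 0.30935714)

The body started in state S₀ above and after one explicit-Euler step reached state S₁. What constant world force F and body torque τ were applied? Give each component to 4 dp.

Δω = ω₁−ω₀ = (-0.05240000, -0.05900000, -0.09064286)
ω₀×(Iω₀) = (0.0224, 0.0324, 0.1638)
I·α + gyro = (-0.0300, -0.1800, -0.0900)
v₁ − v₀ = (0.00800000, 0.00800000, 0.05400000)
F = m·Δv/dt = (0.4000, 0.4000, 2.7000)

F = (0.4000, 0.4000, 2.7000)
τ = (-0.0300, -0.1800, -0.0900)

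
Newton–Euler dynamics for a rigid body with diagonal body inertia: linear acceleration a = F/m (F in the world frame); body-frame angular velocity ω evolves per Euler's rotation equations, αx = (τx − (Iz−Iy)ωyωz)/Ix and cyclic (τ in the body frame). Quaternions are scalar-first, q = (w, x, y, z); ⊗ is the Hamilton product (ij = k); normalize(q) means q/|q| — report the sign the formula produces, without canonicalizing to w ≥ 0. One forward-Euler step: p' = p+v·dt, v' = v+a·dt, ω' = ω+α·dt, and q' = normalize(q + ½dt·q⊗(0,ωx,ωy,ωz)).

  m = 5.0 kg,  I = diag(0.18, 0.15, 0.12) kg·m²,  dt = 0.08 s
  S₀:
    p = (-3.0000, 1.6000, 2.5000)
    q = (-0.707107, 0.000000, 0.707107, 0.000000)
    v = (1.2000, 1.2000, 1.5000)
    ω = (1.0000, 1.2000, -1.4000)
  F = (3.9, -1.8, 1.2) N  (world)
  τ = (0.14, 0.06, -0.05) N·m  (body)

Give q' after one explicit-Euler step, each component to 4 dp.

Hamilton product q⊗(0,ω) = (-0.8485284, -1.6970568, -0.8485284, 0.2828428)
q' = normalize(q + ½dt·q⊗(0,ω)) = (-0.7385, -0.0676, 0.6708, 0.0113)

q' = (-0.7385, -0.0676, 0.6708, 0.0113)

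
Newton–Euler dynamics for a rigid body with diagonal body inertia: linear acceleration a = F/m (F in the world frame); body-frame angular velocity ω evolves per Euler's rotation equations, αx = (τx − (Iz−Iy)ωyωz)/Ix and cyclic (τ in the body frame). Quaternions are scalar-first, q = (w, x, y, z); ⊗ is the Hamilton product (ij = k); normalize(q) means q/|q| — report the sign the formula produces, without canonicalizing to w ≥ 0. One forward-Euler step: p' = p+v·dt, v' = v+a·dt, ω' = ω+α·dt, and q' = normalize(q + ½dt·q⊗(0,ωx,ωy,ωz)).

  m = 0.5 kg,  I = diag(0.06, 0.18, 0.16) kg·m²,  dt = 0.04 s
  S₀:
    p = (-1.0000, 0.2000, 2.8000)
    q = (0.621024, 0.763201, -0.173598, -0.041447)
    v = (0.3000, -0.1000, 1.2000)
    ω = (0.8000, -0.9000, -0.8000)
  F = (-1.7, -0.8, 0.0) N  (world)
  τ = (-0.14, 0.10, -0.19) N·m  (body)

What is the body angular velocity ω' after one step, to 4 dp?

ω' = (0.7163, -0.8920, -0.8259)

angular accel α = (-2.0933, 0.2000, -0.6475)
ω + α·dt = (0.7163, -0.8920, -0.8259)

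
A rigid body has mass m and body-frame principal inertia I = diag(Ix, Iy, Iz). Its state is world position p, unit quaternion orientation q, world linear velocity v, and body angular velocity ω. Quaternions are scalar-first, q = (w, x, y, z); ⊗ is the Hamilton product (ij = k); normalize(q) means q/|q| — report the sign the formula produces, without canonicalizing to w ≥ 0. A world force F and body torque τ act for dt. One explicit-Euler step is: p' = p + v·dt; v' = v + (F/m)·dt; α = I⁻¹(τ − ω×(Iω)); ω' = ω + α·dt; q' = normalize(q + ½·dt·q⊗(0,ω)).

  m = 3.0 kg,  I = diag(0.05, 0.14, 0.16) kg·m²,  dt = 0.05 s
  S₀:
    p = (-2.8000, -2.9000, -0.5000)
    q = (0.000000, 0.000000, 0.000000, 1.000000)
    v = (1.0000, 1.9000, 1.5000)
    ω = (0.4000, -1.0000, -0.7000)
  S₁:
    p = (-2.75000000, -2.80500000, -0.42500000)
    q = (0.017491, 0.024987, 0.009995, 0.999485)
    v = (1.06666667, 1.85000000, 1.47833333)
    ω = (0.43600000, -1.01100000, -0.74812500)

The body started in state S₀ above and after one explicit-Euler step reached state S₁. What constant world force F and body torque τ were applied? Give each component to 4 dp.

ω₁ − ω₀ = (0.03600000, -0.01100000, -0.04812500)
τ = I·(Δω/dt) + ω₀×(Iω₀) = (0.0500, 0.0000, -0.1900)
v₁ − v₀ = (0.06666667, -0.05000000, -0.02166667)
m·(v₁−v₀)/dt = (4.0000, -3.0000, -1.3000)

F = (4.0000, -3.0000, -1.3000)
τ = (0.0500, 0.0000, -0.1900)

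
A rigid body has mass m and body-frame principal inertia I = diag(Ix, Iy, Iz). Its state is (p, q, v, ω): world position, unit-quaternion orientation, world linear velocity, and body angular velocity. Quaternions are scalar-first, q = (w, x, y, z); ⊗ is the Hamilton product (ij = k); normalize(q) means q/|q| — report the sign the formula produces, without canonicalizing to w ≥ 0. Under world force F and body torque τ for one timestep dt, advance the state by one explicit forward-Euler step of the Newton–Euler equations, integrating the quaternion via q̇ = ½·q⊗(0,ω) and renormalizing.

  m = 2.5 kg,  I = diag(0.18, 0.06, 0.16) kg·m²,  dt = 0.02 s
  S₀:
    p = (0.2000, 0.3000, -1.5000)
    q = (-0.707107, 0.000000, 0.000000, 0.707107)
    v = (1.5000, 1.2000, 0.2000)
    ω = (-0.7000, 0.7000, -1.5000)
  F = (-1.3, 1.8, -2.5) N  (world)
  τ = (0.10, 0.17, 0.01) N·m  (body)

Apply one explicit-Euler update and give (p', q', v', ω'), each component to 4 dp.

p' = (0.2300, 0.3240, -1.4960)
q' = (-0.6964, 0.0000, -0.0099, 0.7176)
v' = (1.4896, 1.2144, 0.1800)
ω' = (-0.6772, 0.7497, -1.5061)

a = F/m = (-0.5200, 0.7200, -1.0000)
new position p' = (0.2300, 0.3240, -1.4960)
v' = v + a·dt = (1.4896, 1.2144, 0.1800)
α = I⁻¹(τ − ω×Iω) = (1.1389, 2.4833, -0.3050)
ω' = ω + α·dt = (-0.6772, 0.7497, -1.5061)
Hamilton product q⊗(0,ω) = (1.0606605, 0.0000000, -0.9899498, 1.0606605)
q + ½dt·q⊗(0,ω), renormalized = (-0.6964, 0.0000, -0.0099, 0.7176)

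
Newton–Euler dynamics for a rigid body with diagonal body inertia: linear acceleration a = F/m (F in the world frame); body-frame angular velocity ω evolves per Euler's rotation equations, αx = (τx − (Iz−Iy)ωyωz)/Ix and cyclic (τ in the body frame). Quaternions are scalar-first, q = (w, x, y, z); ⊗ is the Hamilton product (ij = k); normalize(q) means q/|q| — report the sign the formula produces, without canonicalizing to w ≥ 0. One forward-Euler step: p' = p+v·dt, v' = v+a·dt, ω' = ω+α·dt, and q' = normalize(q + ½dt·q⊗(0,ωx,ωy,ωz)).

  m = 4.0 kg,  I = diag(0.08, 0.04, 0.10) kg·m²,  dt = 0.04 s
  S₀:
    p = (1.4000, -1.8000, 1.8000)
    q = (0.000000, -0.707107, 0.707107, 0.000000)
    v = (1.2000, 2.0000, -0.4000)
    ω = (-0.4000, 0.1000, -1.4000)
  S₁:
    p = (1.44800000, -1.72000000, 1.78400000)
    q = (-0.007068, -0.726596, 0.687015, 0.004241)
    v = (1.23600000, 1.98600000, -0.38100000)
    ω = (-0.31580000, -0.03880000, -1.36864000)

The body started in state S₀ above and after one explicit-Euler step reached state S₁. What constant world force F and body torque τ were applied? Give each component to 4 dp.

Δv = v₁−v₀ = (0.03600000, -0.01400000, 0.01900000)
F = m·Δv/dt = (3.6000, -1.4000, 1.9000)
ω₁ − ω₀ = (0.08420000, -0.13880000, 0.03136000)
precession coupling = (-0.0084, -0.0112, 0.0016)
I·α + gyro = (0.1600, -0.1500, 0.0800)

F = (3.6000, -1.4000, 1.9000)
τ = (0.1600, -0.1500, 0.0800)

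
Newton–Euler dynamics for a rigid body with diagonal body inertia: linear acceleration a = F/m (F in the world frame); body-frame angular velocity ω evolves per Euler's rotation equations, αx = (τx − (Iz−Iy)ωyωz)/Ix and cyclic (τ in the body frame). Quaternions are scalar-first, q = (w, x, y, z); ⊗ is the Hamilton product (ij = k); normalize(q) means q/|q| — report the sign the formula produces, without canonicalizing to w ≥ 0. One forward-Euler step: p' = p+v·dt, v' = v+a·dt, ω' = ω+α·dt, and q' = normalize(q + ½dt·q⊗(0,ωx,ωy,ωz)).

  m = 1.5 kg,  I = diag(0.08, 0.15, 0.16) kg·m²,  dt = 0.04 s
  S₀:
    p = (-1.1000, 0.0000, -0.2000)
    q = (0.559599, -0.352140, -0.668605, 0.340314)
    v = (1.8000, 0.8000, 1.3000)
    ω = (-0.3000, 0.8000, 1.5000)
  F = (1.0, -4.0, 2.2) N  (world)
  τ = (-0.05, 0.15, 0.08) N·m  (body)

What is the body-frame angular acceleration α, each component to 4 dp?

ω×(Iω) gyroscopic = (0.0120, 0.0360, -0.0168)
(τ − ω×Iω)/I = (-0.7750, 0.7600, 0.6050)

α = (-0.7750, 0.7600, 0.6050)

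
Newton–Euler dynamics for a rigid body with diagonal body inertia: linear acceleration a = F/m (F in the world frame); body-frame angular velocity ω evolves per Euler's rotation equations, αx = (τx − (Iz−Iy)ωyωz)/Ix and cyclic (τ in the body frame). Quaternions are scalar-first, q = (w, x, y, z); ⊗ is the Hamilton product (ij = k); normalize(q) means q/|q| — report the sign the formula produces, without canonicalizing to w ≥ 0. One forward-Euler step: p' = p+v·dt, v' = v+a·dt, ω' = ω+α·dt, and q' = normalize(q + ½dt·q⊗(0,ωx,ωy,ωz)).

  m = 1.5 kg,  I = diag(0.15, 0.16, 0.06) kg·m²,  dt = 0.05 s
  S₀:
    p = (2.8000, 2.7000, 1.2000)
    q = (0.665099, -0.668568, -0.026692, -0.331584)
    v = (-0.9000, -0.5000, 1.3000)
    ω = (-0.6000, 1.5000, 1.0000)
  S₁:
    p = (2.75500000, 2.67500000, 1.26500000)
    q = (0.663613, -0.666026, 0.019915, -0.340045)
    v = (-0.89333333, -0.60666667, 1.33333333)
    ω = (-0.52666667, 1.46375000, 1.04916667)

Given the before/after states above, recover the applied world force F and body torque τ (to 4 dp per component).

Δω = ω₁−ω₀ = (0.07333333, -0.03625000, 0.04916667)
I·α + gyro = (0.0700, -0.1700, 0.0500)
velocity change Δv = (0.00666667, -0.10666667, 0.03333333)
m·(v₁−v₀)/dt = (0.2000, -3.2000, 1.0000)

F = (0.2000, -3.2000, 1.0000)
τ = (0.0700, -0.1700, 0.0500)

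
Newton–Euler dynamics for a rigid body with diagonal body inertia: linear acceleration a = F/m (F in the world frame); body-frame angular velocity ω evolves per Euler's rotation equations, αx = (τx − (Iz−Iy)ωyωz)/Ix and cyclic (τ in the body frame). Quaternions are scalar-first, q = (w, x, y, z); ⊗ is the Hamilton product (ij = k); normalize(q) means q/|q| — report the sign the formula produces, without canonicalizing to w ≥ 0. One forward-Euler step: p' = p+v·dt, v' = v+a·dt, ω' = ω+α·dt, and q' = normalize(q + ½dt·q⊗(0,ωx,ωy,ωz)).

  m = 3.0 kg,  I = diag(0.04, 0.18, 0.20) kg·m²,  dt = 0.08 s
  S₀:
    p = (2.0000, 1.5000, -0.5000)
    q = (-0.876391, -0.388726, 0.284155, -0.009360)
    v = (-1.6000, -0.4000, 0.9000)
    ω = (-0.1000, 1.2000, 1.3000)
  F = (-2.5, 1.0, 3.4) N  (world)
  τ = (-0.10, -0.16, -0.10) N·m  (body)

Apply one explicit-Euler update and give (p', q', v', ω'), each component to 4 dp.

a = F/m = (-0.8333, 0.3333, 1.1333)
p' = p + v·dt = (1.8720, 1.4680, -0.4280)
v + (F/m)dt = (-1.6667, -0.3733, 0.9907)
ω×(Iω) gyroscopic = (0.0312, 0.0208, -0.0168)
(τ − ω×Iω)/I = (-3.2800, -1.0044, -0.4160)
ω' = ω + α·dt = (-0.3624, 1.1196, 1.2667)
Hamilton product q⊗(0,ω) = (-0.3676906, 0.4682726, -0.5453894, -1.5773640)
q' = normalize(q + ½dt·q⊗(0,ω)) = (-0.8889, -0.3691, 0.2617, -0.0723)

p' = (1.8720, 1.4680, -0.4280)
q' = (-0.8889, -0.3691, 0.2617, -0.0723)
v' = (-1.6667, -0.3733, 0.9907)
ω' = (-0.3624, 1.1196, 1.2667)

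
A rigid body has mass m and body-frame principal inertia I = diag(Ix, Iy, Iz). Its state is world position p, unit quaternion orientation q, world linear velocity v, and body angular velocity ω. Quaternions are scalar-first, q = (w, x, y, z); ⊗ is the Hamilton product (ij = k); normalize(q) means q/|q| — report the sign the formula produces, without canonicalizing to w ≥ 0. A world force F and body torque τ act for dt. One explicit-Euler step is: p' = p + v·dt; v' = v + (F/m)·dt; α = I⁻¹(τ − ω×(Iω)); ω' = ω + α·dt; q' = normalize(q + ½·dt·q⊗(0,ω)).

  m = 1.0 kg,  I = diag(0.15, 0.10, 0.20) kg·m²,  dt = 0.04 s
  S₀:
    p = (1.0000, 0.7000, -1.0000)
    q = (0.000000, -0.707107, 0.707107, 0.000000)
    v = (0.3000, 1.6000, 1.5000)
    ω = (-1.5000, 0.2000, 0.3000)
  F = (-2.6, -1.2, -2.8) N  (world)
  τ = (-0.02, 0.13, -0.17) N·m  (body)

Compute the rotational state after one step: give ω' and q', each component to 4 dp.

angular accel α = (-0.1733, 1.0750, -0.9250)
ω' = ω + α·dt = (-1.5069, 0.2430, 0.2630)
2q̇ = q⊗(0,ω) = (-1.2020819, 0.2121321, 0.2121321, 0.9192391)
updated quaternion q' = (-0.0240, -0.7025, 0.7110, 0.0184)

ω' = (-1.5069, 0.2430, 0.2630)
q' = (-0.0240, -0.7025, 0.7110, 0.0184)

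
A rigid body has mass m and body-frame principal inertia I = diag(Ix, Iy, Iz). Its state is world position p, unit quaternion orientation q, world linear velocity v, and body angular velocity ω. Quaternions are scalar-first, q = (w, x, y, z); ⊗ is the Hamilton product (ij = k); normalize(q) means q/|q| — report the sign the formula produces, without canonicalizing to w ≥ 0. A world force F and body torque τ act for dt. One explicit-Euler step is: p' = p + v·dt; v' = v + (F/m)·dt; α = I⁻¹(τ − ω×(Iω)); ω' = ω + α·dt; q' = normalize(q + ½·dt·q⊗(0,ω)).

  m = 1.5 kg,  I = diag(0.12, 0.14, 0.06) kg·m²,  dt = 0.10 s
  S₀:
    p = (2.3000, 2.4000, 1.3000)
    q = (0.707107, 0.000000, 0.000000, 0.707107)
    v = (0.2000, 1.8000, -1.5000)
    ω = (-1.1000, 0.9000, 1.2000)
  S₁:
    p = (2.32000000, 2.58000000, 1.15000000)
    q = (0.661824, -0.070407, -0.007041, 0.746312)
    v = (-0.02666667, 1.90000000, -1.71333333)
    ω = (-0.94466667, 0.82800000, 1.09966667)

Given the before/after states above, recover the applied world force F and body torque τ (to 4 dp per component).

velocity change Δv = (-0.22666667, 0.10000000, -0.21333333)
F = m·Δv/dt = (-3.4000, 1.5000, -3.2000)
Δω = ω₁−ω₀ = (0.15533333, -0.07200000, -0.10033333)
applied torque τ = (0.1000, -0.1800, -0.0800)

F = (-3.4000, 1.5000, -3.2000)
τ = (0.1000, -0.1800, -0.0800)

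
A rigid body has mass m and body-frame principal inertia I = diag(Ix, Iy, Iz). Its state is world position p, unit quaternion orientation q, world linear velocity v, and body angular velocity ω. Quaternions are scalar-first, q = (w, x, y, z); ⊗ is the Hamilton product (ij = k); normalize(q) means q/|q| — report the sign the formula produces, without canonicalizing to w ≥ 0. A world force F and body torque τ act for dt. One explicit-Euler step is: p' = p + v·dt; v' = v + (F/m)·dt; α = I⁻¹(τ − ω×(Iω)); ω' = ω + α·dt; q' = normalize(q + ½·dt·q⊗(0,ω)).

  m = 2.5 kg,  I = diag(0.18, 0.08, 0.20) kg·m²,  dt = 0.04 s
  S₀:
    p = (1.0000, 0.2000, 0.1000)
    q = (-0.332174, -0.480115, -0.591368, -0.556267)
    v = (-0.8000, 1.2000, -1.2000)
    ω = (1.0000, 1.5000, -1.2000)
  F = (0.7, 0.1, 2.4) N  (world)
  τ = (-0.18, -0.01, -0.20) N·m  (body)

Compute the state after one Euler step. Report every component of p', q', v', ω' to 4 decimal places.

p' = (0.9680, 0.2480, 0.0520)
q' = (-0.3179, -0.4555, -0.6234, -0.5504)
v' = (-0.7888, 1.2016, -1.1616)
ω' = (1.0080, 1.4830, -1.2100)

p' = p + v·dt = (0.9680, 0.2480, 0.0520)
new velocity v' = (-0.7888, 1.2016, -1.1616)
α = I⁻¹(τ − ω×Iω) = (0.2000, -0.4250, -0.2500)
ω + α·dt = (1.0080, 1.4830, -1.2100)
Hamilton product q⊗(0,ω) = (0.6996466, 1.2118681, -1.6306660, 0.2698043)
q' = normalize(q + ½dt·q⊗(0,ω)) = (-0.3179, -0.4555, -0.6234, -0.5504)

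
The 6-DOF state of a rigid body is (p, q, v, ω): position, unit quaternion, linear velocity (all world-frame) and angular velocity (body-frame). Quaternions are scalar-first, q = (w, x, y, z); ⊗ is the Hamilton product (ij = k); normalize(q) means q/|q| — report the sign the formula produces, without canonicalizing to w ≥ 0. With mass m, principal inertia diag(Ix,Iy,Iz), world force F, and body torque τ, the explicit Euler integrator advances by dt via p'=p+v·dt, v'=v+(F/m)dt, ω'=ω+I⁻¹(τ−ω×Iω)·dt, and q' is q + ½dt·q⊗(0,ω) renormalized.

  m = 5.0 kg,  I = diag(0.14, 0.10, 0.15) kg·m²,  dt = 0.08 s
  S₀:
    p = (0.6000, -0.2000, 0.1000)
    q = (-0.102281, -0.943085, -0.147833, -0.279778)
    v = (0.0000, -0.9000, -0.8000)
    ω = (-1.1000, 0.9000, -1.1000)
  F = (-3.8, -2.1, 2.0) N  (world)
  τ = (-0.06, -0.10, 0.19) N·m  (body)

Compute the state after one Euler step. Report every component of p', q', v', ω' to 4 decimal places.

p + v·dt = (0.6000, -0.2720, 0.0360)
v' = v + a·dt = (-0.0608, -0.9336, -0.7680)
α = I⁻¹(τ − ω×Iω) = (-0.0750, -0.8790, 1.0027)
ω' = ω + α·dt = (-1.1060, 0.8297, -1.0198)
Hamilton product q⊗(0,ω) = (-1.2120996, 0.5269256, -0.8216906, -0.8988837)
updated quaternion q' = (-0.1504, -0.9196, -0.1802, -0.3149)

p' = (0.6000, -0.2720, 0.0360)
q' = (-0.1504, -0.9196, -0.1802, -0.3149)
v' = (-0.0608, -0.9336, -0.7680)
ω' = (-1.1060, 0.8297, -1.0198)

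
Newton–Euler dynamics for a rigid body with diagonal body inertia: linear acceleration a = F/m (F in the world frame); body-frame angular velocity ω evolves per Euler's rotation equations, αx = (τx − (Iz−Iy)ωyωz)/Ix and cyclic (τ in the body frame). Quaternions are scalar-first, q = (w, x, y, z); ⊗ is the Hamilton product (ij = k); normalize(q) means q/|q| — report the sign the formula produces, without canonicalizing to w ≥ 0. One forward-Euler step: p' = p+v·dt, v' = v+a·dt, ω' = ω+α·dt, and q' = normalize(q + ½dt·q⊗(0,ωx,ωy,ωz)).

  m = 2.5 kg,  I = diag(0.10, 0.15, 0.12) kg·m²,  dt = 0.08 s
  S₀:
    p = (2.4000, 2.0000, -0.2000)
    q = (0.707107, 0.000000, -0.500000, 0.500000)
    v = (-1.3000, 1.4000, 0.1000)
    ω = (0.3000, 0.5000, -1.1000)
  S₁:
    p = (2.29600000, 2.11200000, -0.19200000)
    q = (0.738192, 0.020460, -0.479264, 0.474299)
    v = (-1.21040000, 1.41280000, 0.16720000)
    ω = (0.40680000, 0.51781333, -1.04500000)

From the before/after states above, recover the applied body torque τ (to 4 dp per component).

ω₁ − ω₀ = (0.10680000, 0.01781333, 0.05500000)
applied torque τ = (0.1500, 0.0400, 0.0900)

τ = (0.1500, 0.0400, 0.0900)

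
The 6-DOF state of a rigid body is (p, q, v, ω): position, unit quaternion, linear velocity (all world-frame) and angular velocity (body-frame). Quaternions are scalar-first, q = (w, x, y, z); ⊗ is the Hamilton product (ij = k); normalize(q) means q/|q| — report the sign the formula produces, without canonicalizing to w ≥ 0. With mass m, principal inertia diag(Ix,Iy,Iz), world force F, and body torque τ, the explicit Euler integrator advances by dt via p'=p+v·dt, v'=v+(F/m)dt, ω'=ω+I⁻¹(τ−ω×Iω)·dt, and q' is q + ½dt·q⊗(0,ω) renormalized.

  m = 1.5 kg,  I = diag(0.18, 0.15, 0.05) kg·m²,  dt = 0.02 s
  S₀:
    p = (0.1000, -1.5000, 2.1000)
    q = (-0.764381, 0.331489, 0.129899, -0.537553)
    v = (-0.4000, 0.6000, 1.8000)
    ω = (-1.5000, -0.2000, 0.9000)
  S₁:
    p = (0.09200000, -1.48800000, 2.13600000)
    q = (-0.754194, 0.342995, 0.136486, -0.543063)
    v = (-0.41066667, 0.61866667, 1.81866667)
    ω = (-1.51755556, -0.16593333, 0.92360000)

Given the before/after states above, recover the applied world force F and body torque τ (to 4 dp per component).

velocity change Δv = (-0.01066667, 0.01866667, 0.01866667)
F = m·Δv/dt = (-0.8000, 1.4000, 1.4000)
ω₁ − ω₀ = (-0.01755556, 0.03406667, 0.02360000)
ω₀×(Iω₀) = (0.0180, -0.1755, -0.0090)
I·α + gyro = (-0.1400, 0.0800, 0.0500)

F = (-0.8000, 1.4000, 1.4000)
τ = (-0.1400, 0.0800, 0.0500)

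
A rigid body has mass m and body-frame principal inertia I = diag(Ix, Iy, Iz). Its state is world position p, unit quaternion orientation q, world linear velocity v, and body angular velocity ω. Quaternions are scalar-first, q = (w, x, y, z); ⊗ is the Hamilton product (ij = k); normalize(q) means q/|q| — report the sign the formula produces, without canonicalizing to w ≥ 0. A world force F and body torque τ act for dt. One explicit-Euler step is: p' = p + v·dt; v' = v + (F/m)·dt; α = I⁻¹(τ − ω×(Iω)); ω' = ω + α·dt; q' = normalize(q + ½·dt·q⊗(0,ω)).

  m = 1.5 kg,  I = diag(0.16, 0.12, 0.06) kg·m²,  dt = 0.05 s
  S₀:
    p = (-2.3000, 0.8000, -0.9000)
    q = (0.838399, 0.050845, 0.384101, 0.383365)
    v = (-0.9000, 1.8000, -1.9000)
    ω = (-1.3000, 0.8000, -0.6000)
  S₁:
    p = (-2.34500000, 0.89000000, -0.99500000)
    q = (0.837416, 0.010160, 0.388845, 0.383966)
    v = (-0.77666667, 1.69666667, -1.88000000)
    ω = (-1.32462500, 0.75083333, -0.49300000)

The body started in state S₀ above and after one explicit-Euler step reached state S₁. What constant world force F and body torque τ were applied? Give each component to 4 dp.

Δω = ω₁−ω₀ = (-0.02462500, -0.04916667, 0.10700000)
precession coupling = (0.0288, 0.0780, 0.0416)
τ = I·(Δω/dt) + ω₀×(Iω₀) = (-0.0500, -0.0400, 0.1700)
velocity change Δv = (0.12333333, -0.10333333, 0.02000000)
m·(v₁−v₀)/dt = (3.7000, -3.1000, 0.6000)

F = (3.7000, -3.1000, 0.6000)
τ = (-0.0500, -0.0400, 0.1700)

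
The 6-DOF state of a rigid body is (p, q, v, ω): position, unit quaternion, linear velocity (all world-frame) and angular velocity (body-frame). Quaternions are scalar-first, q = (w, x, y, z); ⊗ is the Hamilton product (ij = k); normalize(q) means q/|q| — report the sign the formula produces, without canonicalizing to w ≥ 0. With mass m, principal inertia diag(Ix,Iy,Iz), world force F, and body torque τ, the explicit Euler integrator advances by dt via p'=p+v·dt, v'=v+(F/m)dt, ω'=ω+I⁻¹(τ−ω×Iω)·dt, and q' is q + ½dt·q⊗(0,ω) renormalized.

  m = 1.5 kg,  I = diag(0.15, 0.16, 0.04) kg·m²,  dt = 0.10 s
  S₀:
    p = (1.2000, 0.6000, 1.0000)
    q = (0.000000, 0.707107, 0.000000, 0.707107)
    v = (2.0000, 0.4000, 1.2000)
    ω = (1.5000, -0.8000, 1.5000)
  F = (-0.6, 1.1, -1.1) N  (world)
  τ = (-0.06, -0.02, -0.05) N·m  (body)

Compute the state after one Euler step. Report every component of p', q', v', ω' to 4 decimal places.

p' = (1.4000, 0.6400, 1.1200)
q' = (-0.1054, 0.7307, 0.0000, 0.6745)
v' = (1.9600, 0.4733, 1.1267)
ω' = (1.3640, -0.9672, 1.4050)

a = (-0.4000, 0.7333, -0.7333)
p + v·dt = (1.4000, 0.6400, 1.1200)
new velocity v' = (1.9600, 0.4733, 1.1267)
precession coupling ω×(Iω) = (0.1440, 0.2475, -0.0120)
(τ − ω×Iω)/I = (-1.3600, -1.6719, -0.9500)
new body rate ω' = (1.3640, -0.9672, 1.4050)
Hamilton product q⊗(0,ω) = (-2.1213210, 0.5656856, 0.0000000, -0.5656856)
q' = normalize(q + ½dt·q⊗(0,ω)) = (-0.1054, 0.7307, 0.0000, 0.6745)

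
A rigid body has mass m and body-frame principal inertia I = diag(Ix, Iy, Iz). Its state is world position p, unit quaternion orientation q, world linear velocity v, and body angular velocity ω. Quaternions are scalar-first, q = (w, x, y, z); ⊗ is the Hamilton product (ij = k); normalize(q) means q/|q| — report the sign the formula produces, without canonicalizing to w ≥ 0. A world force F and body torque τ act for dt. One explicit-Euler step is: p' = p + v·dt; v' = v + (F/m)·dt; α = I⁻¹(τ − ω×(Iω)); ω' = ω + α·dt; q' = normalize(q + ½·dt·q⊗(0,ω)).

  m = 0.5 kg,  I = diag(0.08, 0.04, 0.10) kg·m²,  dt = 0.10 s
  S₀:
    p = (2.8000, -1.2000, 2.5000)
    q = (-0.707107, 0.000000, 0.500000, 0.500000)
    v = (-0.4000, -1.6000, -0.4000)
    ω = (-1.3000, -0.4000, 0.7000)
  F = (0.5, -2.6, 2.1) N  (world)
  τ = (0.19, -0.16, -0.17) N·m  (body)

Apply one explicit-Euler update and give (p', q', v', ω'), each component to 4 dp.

p' = (2.7600, -1.3600, 2.4600)
q' = (-0.7125, 0.0732, 0.4802, 0.5063)
v' = (-0.3000, -2.1200, 0.0200)
ω' = (-1.0415, -0.8455, 0.5508)

linear accel F/m = (1.0000, -5.2000, 4.2000)
p + v·dt = (2.7600, -1.3600, 2.4600)
v' = v + a·dt = (-0.3000, -2.1200, 0.0200)
α = I⁻¹(τ − ω×Iω) = (2.5850, -4.4550, -1.4920)
ω + α·dt = (-1.0415, -0.8455, 0.5508)
Hamilton product q⊗(0,ω) = (-0.1500000, 1.4692391, -0.3671572, 0.1550251)
updated quaternion q' = (-0.7125, 0.0732, 0.4802, 0.5063)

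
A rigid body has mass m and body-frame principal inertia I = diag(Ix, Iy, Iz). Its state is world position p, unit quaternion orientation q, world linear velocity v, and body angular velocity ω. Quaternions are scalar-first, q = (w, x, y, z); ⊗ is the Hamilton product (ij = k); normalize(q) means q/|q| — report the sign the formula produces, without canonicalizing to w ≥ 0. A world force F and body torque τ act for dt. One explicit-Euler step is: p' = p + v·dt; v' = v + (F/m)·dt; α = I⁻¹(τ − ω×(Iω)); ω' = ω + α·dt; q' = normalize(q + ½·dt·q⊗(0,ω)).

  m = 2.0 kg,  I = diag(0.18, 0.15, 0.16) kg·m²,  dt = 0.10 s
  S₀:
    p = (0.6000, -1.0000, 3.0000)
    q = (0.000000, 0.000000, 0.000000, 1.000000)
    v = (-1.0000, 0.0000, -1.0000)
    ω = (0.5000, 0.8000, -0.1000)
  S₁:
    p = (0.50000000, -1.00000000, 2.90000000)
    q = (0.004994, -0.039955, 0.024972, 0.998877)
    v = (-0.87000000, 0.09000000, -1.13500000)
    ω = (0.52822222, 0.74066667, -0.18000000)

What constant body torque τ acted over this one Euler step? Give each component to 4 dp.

τ = (0.0500, -0.0900, -0.1400)

ω₁ − ω₀ = (0.02822222, -0.05933333, -0.08000000)
I·α + gyro = (0.0500, -0.0900, -0.1400)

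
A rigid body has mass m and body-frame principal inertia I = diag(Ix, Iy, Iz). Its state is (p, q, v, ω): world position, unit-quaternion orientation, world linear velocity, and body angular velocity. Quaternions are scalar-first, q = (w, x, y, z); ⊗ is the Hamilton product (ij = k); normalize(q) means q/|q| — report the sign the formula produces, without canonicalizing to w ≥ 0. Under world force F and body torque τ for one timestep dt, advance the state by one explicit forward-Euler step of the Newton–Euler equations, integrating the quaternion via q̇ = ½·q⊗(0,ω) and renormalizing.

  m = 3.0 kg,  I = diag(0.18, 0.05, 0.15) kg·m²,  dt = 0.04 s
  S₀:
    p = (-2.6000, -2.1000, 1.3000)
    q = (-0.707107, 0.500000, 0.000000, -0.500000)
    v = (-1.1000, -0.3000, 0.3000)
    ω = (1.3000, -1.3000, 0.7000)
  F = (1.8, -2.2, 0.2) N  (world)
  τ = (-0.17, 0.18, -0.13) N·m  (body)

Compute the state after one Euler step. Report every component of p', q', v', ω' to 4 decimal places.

a = F/m = (0.6000, -0.7333, 0.0667)
p + v·dt = (-2.6440, -2.1120, 1.3120)
v' = v + a·dt = (-1.0760, -0.3293, 0.3027)
gyro term ω×Iω = (-0.0910, 0.0273, 0.2197)
angular accel α = (-0.4389, 3.0540, -2.3313)
new body rate ω' = (1.2824, -1.1778, 0.6067)
Hamilton product q⊗(0,ω) = (-0.3000000, -1.5692391, -0.0807609, -1.1449749)
q + ½dt·q⊗(0,ω), renormalized = (-0.7126, 0.4683, -0.0016, -0.5225)

p' = (-2.6440, -2.1120, 1.3120)
q' = (-0.7126, 0.4683, -0.0016, -0.5225)
v' = (-1.0760, -0.3293, 0.3027)
ω' = (1.2824, -1.1778, 0.6067)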